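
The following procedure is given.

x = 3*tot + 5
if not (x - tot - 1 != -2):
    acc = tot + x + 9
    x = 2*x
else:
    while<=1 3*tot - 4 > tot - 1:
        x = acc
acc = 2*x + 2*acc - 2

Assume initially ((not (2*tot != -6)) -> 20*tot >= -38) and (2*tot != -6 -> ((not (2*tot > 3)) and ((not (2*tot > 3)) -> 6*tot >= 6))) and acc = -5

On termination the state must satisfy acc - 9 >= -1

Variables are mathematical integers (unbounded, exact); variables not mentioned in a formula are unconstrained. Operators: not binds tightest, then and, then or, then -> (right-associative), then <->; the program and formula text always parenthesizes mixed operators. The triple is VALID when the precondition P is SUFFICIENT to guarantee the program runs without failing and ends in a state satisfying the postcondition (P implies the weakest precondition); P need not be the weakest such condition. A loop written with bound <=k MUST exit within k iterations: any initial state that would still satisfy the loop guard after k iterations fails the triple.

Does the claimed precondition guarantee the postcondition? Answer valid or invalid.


Working backward. After the program, the postcondition acc - 9 >= -1 must hold; in canonical form it is acc >= 8.
Before acc := 2*x + 2*acc - 2: 2*acc + 2*x >= 10
Then branch requires 2*tot + 6*x >= -8; else branch requires (2*tot > 3 -> ((not (2*tot > 3)) and 4*acc >= 10)) and ((not (2*tot > 3)) -> 2*acc + 2*x >= 10).
Before the if: ((not (x != tot - 1)) -> 2*tot + 6*x >= -8) and (x != tot - 1 -> ((2*tot > 3 -> ((not (2*tot > 3)) and 4*acc >= 10)) and ((not (2*tot > 3)) -> 2*acc + 2*x >= 10)))
Before x := 3*tot + 5: ((not (2*tot != -6)) -> 20*tot >= -38) and (2*tot != -6 -> ((2*tot > 3 -> ((not (2*tot > 3)) and 4*acc >= 10)) and ((not (2*tot > 3)) -> 2*acc + 6*tot >= 0)))
The weakest precondition is ((not (2*tot != -6)) -> 20*tot >= -38) and (2*tot != -6 -> ((2*tot > 3 -> ((not (2*tot > 3)) and 4*acc >= 10)) and ((not (2*tot > 3)) -> 2*acc + 6*tot >= 0))).
Check whether ((not (2*tot != -6)) -> 20*tot >= -38) and (2*tot != -6 -> ((not (2*tot > 3)) and ((not (2*tot > 3)) -> 6*tot >= 6))) and acc = -5 implies it.
Countermodel: at the initial state acc = -5, tot = 1, the precondition holds but the weakest precondition fails.
Answer: invalid


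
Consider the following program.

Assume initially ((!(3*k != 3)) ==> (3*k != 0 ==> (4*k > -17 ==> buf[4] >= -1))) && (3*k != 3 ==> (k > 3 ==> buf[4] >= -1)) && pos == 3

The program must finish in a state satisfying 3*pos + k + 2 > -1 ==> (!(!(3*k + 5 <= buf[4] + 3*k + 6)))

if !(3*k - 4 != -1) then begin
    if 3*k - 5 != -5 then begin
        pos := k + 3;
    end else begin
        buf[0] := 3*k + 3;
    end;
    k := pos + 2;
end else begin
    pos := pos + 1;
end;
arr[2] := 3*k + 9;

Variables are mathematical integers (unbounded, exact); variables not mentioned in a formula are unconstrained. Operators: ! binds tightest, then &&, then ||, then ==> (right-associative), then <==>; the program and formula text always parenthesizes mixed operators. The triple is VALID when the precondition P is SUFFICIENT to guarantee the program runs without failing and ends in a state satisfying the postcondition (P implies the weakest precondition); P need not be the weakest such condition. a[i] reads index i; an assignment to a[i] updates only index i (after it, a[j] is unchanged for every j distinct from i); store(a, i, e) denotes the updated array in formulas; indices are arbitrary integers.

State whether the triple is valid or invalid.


Working backward. After the program, the postcondition 3*pos + k + 2 > -1 ==> (!(!(3*k + 5 <= buf[4] + 3*k + 6))) must hold; in canonical form it is k + 3*pos > -3 ==> buf[4] >= -1.
Before arr[2] := 3*k + 9: k + 3*pos > -3 ==> buf[4] >= -1
Then branch requires (3*k != 0 ==> (4*k > -17 ==> buf[4] >= -1)) && ((!(3*k != 0)) ==> (4*pos > -5 ==> buf[4] >= -1)); else branch requires k + 3*pos > -6 ==> buf[4] >= -1.
Before the if: ((!(3*k != 3)) ==> ((3*k != 0 ==> (4*k > -17 ==> buf[4] >= -1)) && ((!(3*k != 0)) ==> (4*pos > -5 ==> buf[4] >= -1)))) && (3*k != 3 ==> (k + 3*pos > -6 ==> buf[4] >= -1))
The weakest precondition is ((!(3*k != 3)) ==> ((3*k != 0 ==> (4*k > -17 ==> buf[4] >= -1)) && ((!(3*k != 0)) ==> (4*pos > -5 ==> buf[4] >= -1)))) && (3*k != 3 ==> (k + 3*pos > -6 ==> buf[4] >= -1)).
Check whether ((!(3*k != 3)) ==> (3*k != 0 ==> (4*k > -17 ==> buf[4] >= -1))) && (3*k != 3 ==> (k > 3 ==> buf[4] >= -1)) && pos == 3 implies it.
Countermodel: at the initial state buf = {[4] = -2, elsewhere -2}, k = 0, pos = 3, the precondition holds but the weakest precondition fails.
Answer: invalid


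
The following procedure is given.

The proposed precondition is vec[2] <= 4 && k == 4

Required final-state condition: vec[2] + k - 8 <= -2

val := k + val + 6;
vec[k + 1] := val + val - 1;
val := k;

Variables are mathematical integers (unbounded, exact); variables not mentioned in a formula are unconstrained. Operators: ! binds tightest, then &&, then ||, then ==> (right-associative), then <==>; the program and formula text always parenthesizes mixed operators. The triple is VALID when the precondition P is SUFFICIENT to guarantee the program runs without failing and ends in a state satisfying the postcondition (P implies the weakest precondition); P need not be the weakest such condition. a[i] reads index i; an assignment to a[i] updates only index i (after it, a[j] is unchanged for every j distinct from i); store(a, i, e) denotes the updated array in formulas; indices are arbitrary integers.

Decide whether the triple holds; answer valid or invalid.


Working backward. After the program, the postcondition vec[2] + k - 8 <= -2 must hold; in canonical form it is vec[2] + k <= 6.
Before val := k: vec[2] + k <= 6
Before vec[k + 1] := val + val - 1: store(vec, k + 1, 2*val - 1)[2] + k <= 6
Before val := k + val + 6: store(vec, k + 1, 2*k + 2*val + 11)[2] + k <= 6
The weakest precondition is store(vec, k + 1, 2*k + 2*val + 11)[2] + k <= 6.
Check whether vec[2] <= 4 && k == 4 implies it.
Countermodel: at the initial state k = 4, val = 0, vec = {[2] = 3, [5] = 3, elsewhere 3}, the precondition holds but the weakest precondition fails.
Answer: invalid


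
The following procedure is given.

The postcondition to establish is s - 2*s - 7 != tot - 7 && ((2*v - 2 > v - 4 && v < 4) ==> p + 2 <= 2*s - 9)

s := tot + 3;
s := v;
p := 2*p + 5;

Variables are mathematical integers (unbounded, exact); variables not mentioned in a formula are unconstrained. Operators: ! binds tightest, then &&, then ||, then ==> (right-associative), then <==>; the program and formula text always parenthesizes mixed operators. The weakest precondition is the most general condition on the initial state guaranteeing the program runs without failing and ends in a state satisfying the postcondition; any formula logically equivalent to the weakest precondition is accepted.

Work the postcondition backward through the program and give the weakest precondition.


Working backward. After the program, the postcondition s - 2*s - 7 != tot - 7 && ((2*v - 2 > v - 4 && v < 4) ==> p + 2 <= 2*s - 9) must hold; in canonical form it is s + tot != 0 && ((v > -2 && v < 4) ==> p <= 2*s - 11).
Before p := 2*p + 5: s + tot != 0 && ((v > -2 && v < 4) ==> 2*p <= 2*s - 16)
Before s := v: tot + v != 0 && ((v > -2 && v < 4) ==> 2*p <= 2*v - 16)
Before s := tot + 3: tot + v != 0 && ((v > -2 && v < 4) ==> 2*p <= 2*v - 16)
Answer: WP = tot + v != 0 && ((v > -2 && v < 4) ==> 2*p <= 2*v - 16)


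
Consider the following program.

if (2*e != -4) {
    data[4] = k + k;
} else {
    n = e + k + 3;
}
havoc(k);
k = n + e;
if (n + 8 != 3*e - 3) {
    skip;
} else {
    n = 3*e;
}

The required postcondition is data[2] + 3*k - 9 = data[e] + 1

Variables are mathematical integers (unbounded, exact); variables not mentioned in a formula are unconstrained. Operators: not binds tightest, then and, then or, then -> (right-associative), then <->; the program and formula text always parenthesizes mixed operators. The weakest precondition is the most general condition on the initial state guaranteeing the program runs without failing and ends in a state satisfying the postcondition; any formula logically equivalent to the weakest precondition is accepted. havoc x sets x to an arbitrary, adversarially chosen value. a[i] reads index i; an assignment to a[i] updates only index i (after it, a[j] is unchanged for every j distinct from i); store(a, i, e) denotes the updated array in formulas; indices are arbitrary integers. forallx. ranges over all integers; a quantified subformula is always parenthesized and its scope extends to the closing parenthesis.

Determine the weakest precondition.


Working backward. After the program, the postcondition data[2] + 3*k - 9 = data[e] + 1 must hold; in canonical form it is data[2] + 3*k = data[e] + 10.
Then branch requires data[2] + 3*k = data[e] + 10; else branch requires data[2] + 3*k = data[e] + 10.
Before the if: (n != 3*e - 11 -> data[2] + 3*k = data[e] + 10) and ((not (n != 3*e - 11)) -> data[2] + 3*k = data[e] + 10)
Before k := n + e: (n != 3*e - 11 -> data[2] + 3*e + 3*n = data[e] + 10) and ((not (n != 3*e - 11)) -> data[2] + 3*e + 3*n = data[e] + 10)
Before havoc k: (n != 3*e - 11 -> data[2] + 3*e + 3*n = data[e] + 10) and ((not (n != 3*e - 11)) -> data[2] + 3*e + 3*n = data[e] + 10)
Then branch requires (n != 3*e - 11 -> data[2] + 3*e + 3*n = store(data, 4, 2*k)[e] + 10) and ((not (n != 3*e - 11)) -> data[2] + 3*e + 3*n = store(data, 4, 2*k)[e] + 10); else branch requires (k != 2*e - 14 -> data[2] + 6*e + 3*k = data[e] + 1) and ((not (k != 2*e - 14)) -> data[2] + 6*e + 3*k = data[e] + 1).
Before the if: (2*e != -4 -> ((n != 3*e - 11 -> data[2] + 3*e + 3*n = store(data, 4, 2*k)[e] + 10) and ((not (n != 3*e - 11)) -> data[2] + 3*e + 3*n = store(data, 4, 2*k)[e] + 10))) and ((not (2*e != -4)) -> ((k != 2*e - 14 -> data[2] + 6*e + 3*k = data[e] + 1) and ((not (k != 2*e - 14)) -> data[2] + 6*e + 3*k = data[e] + 1)))
Answer: WP = (2*e != -4 -> ((n != 3*e - 11 -> data[2] + 3*e + 3*n = store(data, 4, 2*k)[e] + 10) and ((not (n != 3*e - 11)) -> data[2] + 3*e + 3*n = store(data, 4, 2*k)[e] + 10))) and ((not (2*e != -4)) -> ((k != 2*e - 14 -> data[2] + 6*e + 3*k = data[e] + 1) and ((not (k != 2*e - 14)) -> data[2] + 6*e + 3*k = data[e] + 1)))


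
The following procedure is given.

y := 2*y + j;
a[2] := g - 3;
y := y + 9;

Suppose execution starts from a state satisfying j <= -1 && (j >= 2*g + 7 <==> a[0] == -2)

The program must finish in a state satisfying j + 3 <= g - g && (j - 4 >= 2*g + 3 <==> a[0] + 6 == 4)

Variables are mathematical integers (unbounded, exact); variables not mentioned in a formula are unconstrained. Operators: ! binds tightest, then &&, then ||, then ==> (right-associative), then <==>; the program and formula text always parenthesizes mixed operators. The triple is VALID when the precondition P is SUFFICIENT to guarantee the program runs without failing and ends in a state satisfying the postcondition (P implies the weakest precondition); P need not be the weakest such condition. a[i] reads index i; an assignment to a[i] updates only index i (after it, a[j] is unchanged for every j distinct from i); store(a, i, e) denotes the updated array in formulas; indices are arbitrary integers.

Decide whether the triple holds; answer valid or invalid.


Working backward. After the program, the postcondition j + 3 <= g - g && (j - 4 >= 2*g + 3 <==> a[0] + 6 == 4) must hold; in canonical form it is j <= -3 && (j >= 2*g + 7 <==> a[0] == -2).
Before y := y + 9: j <= -3 && (j >= 2*g + 7 <==> a[0] == -2)
Before a[2] := g - 3: j <= -3 && (j >= 2*g + 7 <==> a[0] == -2)
Before y := 2*y + j: j <= -3 && (j >= 2*g + 7 <==> a[0] == -2)
The weakest precondition is j <= -3 && (j >= 2*g + 7 <==> a[0] == -2).
Check whether j <= -1 && (j >= 2*g + 7 <==> a[0] == -2) implies it.
Countermodel: at the initial state a = {[0] = -1, elsewhere -1}, g = 0, j = -1, the precondition holds but the weakest precondition fails.
Answer: invalid


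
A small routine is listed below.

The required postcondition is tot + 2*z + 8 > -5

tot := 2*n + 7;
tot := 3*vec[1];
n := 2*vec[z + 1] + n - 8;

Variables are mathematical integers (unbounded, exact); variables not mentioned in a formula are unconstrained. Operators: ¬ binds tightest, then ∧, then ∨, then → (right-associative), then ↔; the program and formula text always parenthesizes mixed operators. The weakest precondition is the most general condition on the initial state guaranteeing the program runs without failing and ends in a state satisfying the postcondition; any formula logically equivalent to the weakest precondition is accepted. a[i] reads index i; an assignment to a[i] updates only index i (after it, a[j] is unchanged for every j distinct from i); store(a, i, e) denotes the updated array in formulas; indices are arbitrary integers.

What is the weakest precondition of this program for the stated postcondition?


Working backward. After the program, the postcondition tot + 2*z + 8 > -5 must hold; in canonical form it is tot + 2*z > -13.
Before n := 2*vec[z + 1] + n - 8: tot + 2*z > -13
Before tot := 3*vec[1]: 3*vec[1] + 2*z > -13
Before tot := 2*n + 7: 3*vec[1] + 2*z > -13
Answer: WP = 3*vec[1] + 2*z > -13


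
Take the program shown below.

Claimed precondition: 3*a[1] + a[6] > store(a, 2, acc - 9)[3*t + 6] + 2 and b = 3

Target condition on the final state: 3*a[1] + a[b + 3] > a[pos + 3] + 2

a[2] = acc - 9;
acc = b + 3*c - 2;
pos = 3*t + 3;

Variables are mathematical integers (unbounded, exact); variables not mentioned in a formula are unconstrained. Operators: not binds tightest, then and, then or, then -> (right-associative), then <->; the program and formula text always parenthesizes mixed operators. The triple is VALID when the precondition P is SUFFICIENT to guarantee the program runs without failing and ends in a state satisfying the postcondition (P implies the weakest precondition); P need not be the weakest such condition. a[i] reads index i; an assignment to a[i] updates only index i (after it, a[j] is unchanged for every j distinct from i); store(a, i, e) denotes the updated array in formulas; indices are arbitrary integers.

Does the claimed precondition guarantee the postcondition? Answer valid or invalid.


Working backward. After the program, the postcondition 3*a[1] + a[b + 3] > a[pos + 3] + 2 must hold; in canonical form it is a[b + 3] + 3*a[1] > a[pos + 3] + 2.
Before pos := 3*t + 3: a[b + 3] + 3*a[1] > a[3*t + 6] + 2
Before acc := b + 3*c - 2: a[b + 3] + 3*a[1] > a[3*t + 6] + 2
Before a[2] := acc - 9: 3*a[1] + store(a, 2, acc - 9)[b + 3] > store(a, 2, acc - 9)[3*t + 6] + 2
The weakest precondition is 3*a[1] + store(a, 2, acc - 9)[b + 3] > store(a, 2, acc - 9)[3*t + 6] + 2.
Check whether 3*a[1] + a[6] > store(a, 2, acc - 9)[3*t + 6] + 2 and b = 3 implies it.
Every state satisfying the precondition satisfies the weakest precondition: the implication holds.
Answer: valid


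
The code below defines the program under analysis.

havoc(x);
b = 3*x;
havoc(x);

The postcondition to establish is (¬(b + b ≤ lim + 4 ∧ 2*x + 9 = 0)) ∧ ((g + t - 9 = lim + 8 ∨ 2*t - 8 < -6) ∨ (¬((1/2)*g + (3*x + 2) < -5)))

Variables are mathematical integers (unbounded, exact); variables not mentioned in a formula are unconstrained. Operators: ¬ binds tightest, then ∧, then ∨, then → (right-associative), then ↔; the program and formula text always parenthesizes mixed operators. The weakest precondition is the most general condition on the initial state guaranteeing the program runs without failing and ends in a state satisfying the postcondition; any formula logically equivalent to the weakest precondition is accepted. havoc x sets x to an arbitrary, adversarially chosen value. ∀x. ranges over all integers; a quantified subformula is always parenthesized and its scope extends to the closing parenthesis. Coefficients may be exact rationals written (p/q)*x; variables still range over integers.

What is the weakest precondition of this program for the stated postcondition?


Working backward. After the program, the postcondition (¬(b + b ≤ lim + 4 ∧ 2*x + 9 = 0)) ∧ ((g + t - 9 = lim + 8 ∨ 2*t - 8 < -6) ∨ (¬((1/2)*g + (3*x + 2) < -5))) must hold; in canonical form it is (¬(2*b ≤ lim + 4 ∧ 2*x = -9)) ∧ (g + t = lim + 17 ∨ 2*t < 2 ∨ (¬((1/2)*g + 3*x < -7))).
Before havoc x: ∀x_1. ((¬(2*b ≤ lim + 4 ∧ 2*x_1 = -9)) ∧ (g + t = lim + 17 ∨ 2*t < 2 ∨ (¬((1/2)*g + 3*x_1 < -7))))
Before b := 3*x: ∀x_1. ((¬(6*x ≤ lim + 4 ∧ 2*x_1 = -9)) ∧ (g + t = lim + 17 ∨ 2*t < 2 ∨ (¬((1/2)*g + 3*x_1 < -7))))
Before havoc x: ∀x_2. (∀x_1. ((¬(6*x_2 ≤ lim + 4 ∧ 2*x_1 = -9)) ∧ (g + t = lim + 17 ∨ 2*t < 2 ∨ (¬((1/2)*g + 3*x_1 < -7)))))
Answer: WP = ∀x_2. (∀x_1. ((¬(6*x_2 ≤ lim + 4 ∧ 2*x_1 = -9)) ∧ (g + t = lim + 17 ∨ 2*t < 2 ∨ (¬((1/2)*g + 3*x_1 < -7)))))


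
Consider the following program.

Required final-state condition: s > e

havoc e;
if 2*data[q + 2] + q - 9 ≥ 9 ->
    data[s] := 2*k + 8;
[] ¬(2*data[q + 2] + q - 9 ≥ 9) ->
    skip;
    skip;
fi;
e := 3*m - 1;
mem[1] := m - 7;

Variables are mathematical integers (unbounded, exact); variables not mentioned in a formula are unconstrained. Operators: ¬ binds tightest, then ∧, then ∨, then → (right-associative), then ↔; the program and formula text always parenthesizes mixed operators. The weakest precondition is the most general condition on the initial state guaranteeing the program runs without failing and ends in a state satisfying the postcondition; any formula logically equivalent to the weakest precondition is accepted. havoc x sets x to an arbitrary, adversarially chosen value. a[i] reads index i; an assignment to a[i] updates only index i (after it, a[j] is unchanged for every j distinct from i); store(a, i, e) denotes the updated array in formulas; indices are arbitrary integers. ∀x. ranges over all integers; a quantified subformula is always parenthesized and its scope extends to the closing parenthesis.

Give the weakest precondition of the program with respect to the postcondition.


Working backward. After the program, s > e must hold.
Before mem[1] := m - 7: s > e
Before e := 3*m - 1: s > 3*m - 1
Then branch requires s > 3*m - 1; else branch requires s > 3*m - 1.
Before the if: (2*data[q + 2] + q ≥ 18 → s > 3*m - 1) ∧ ((¬(2*data[q + 2] + q ≥ 18)) → s > 3*m - 1)
Before havoc e: (2*data[q + 2] + q ≥ 18 → s > 3*m - 1) ∧ ((¬(2*data[q + 2] + q ≥ 18)) → s > 3*m - 1)
Answer: WP = (2*data[q + 2] + q ≥ 18 → s > 3*m - 1) ∧ ((¬(2*data[q + 2] + q ≥ 18)) → s > 3*m - 1)


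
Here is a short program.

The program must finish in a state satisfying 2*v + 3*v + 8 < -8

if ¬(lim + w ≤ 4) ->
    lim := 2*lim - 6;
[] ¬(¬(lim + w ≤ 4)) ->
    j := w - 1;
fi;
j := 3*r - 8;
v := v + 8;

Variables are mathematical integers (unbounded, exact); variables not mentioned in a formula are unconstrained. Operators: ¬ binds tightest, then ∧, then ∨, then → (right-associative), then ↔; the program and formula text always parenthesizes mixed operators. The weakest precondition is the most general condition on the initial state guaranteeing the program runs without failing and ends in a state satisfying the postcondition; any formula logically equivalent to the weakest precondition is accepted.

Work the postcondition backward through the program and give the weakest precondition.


Working backward. After the program, the postcondition 2*v + 3*v + 8 < -8 must hold; in canonical form it is 5*v < -16.
Before v := v + 8: 5*v < -56
Before j := 3*r - 8: 5*v < -56
Then branch requires 5*v < -56; else branch requires 5*v < -56.
Before the if: ((¬(lim + w ≤ 4)) → 5*v < -56) ∧ (lim + w ≤ 4 → 5*v < -56)
Answer: WP = ((¬(lim + w ≤ 4)) → 5*v < -56) ∧ (lim + w ≤ 4 → 5*v < -56)


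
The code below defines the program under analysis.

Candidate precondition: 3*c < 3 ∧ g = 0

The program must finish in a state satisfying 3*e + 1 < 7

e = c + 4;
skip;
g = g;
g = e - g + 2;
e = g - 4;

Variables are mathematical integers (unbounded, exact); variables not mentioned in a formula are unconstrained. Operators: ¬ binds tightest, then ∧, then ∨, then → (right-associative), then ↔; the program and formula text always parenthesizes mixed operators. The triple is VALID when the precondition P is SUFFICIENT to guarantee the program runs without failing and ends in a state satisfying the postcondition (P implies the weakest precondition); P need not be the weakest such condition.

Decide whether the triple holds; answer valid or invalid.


Working backward. After the program, the postcondition 3*e + 1 < 7 must hold; in canonical form it is 3*e < 6.
Before e := g - 4: 3*g < 18
Before g := e - g + 2: 3*e < 3*g + 12
Before g := g: 3*e < 3*g + 12
Before skip: 3*e < 3*g + 12
Before e := c + 4: 3*c < 3*g
The weakest precondition is 3*c < 3*g.
Check whether 3*c < 3 ∧ g = 0 implies it.
Countermodel: at the initial state c = 0, g = 0, the precondition holds but the weakest precondition fails.
Answer: invalid


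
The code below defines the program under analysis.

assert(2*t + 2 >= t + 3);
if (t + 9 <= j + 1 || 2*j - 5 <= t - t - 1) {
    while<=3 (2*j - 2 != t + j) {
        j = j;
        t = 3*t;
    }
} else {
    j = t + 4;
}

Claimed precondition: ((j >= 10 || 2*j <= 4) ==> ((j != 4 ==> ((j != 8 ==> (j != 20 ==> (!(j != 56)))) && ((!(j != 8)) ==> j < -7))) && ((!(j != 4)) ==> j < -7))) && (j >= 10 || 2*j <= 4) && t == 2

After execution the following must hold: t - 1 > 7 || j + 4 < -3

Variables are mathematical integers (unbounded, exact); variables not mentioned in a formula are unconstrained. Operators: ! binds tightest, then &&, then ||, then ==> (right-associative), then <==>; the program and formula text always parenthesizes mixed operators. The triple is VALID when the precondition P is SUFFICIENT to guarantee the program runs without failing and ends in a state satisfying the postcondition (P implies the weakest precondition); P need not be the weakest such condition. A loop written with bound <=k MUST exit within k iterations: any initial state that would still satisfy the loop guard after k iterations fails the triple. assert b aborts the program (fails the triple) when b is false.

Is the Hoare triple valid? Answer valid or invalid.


Working backward. After the program, the postcondition t - 1 > 7 || j + 4 < -3 must hold; in canonical form it is t > 8 || j < -7.
Then branch requires (j != t + 2 ==> ((j != 3*t + 2 ==> ((j != 9*t + 2 ==> ((!(j != 27*t + 2)) && (27*t > 8 || j < -7))) && ((!(j != 9*t + 2)) ==> (9*t > 8 || j < -7)))) && ((!(j != 3*t + 2)) ==> (3*t > 8 || j < -7)))) && ((!(j != t + 2)) ==> (t > 8 || j < -7)); else branch requires t > 8 || t < -11.
Before the if: ((t <= j - 8 || 2*j <= 4) ==> ((j != t + 2 ==> ((j != 3*t + 2 ==> ((j != 9*t + 2 ==> ((!(j != 27*t + 2)) && (27*t > 8 || j < -7))) && ((!(j != 9*t + 2)) ==> (9*t > 8 || j < -7)))) && ((!(j != 3*t + 2)) ==> (3*t > 8 || j < -7)))) && ((!(j != t + 2)) ==> (t > 8 || j < -7)))) && ((!(t <= j - 8 || 2*j <= 4)) ==> (t > 8 || t < -11))
Before assert 2*t + 2 >= t + 3: t >= 1 && ((t <= j - 8 || 2*j <= 4) ==> ((j != t + 2 ==> ((j != 3*t + 2 ==> ((j != 9*t + 2 ==> ((!(j != 27*t + 2)) && (27*t > 8 || j < -7))) && ((!(j != 9*t + 2)) ==> (9*t > 8 || j < -7)))) && ((!(j != 3*t + 2)) ==> (3*t > 8 || j < -7)))) && ((!(j != t + 2)) ==> (t > 8 || j < -7)))) && ((!(t <= j - 8 || 2*j <= 4)) ==> (t > 8 || t < -11))
The weakest precondition is t >= 1 && ((t <= j - 8 || 2*j <= 4) ==> ((j != t + 2 ==> ((j != 3*t + 2 ==> ((j != 9*t + 2 ==> ((!(j != 27*t + 2)) && (27*t > 8 || j < -7))) && ((!(j != 9*t + 2)) ==> (9*t > 8 || j < -7)))) && ((!(j != 3*t + 2)) ==> (3*t > 8 || j < -7)))) && ((!(j != t + 2)) ==> (t > 8 || j < -7)))) && ((!(t <= j - 8 || 2*j <= 4)) ==> (t > 8 || t < -11)).
Check whether ((j >= 10 || 2*j <= 4) ==> ((j != 4 ==> ((j != 8 ==> (j != 20 ==> (!(j != 56)))) && ((!(j != 8)) ==> j < -7))) && ((!(j != 4)) ==> j < -7))) && (j >= 10 || 2*j <= 4) && t == 2 implies it.
Every state satisfying the precondition satisfies the weakest precondition: the implication holds.
Answer: valid


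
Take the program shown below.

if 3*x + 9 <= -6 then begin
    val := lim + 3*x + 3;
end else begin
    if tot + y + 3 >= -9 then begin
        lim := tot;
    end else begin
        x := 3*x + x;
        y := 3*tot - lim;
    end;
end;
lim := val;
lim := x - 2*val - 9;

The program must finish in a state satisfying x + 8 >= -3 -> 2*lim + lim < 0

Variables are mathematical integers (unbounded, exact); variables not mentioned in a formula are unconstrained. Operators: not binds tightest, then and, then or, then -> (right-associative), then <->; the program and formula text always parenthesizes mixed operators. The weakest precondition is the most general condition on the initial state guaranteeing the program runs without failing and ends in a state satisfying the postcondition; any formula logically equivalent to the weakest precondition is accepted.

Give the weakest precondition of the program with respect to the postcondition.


Working backward. After the program, the postcondition x + 8 >= -3 -> 2*lim + lim < 0 must hold; in canonical form it is x >= -11 -> 3*lim < 0.
Before lim := x - 2*val - 9: x >= -11 -> 3*x < 6*val + 27
Before lim := val: x >= -11 -> 3*x < 6*val + 27
Then branch requires x >= -11 -> 6*lim + 15*x > -45; else branch requires (tot + y >= -12 -> (x >= -11 -> 3*x < 6*val + 27)) and ((not (tot + y >= -12)) -> (4*x >= -11 -> 12*x < 6*val + 27)).
Before the if: (3*x <= -15 -> (x >= -11 -> 6*lim + 15*x > -45)) and ((not (3*x <= -15)) -> ((tot + y >= -12 -> (x >= -11 -> 3*x < 6*val + 27)) and ((not (tot + y >= -12)) -> (4*x >= -11 -> 12*x < 6*val + 27))))
Answer: WP = (3*x <= -15 -> (x >= -11 -> 6*lim + 15*x > -45)) and ((not (3*x <= -15)) -> ((tot + y >= -12 -> (x >= -11 -> 3*x < 6*val + 27)) and ((not (tot + y >= -12)) -> (4*x >= -11 -> 12*x < 6*val + 27))))


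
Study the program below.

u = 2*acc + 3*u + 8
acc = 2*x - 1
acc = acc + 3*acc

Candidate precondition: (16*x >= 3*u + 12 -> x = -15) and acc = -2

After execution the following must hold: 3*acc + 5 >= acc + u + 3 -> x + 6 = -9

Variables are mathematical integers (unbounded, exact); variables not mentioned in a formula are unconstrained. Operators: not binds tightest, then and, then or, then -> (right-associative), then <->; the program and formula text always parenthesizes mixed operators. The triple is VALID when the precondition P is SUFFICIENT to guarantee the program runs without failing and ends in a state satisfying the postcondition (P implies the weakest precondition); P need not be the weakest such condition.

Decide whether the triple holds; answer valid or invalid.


Working backward. After the program, the postcondition 3*acc + 5 >= acc + u + 3 -> x + 6 = -9 must hold; in canonical form it is 2*acc >= u - 2 -> x = -15.
Before acc := acc + 3*acc: 8*acc >= u - 2 -> x = -15
Before acc := 2*x - 1: 16*x >= u + 6 -> x = -15
Before u := 2*acc + 3*u + 8: 16*x >= 2*acc + 3*u + 14 -> x = -15
The weakest precondition is 16*x >= 2*acc + 3*u + 14 -> x = -15.
Check whether (16*x >= 3*u + 12 -> x = -15) and acc = -2 implies it.
Countermodel: at the initial state acc = -2, u = -94, x = -17, the precondition holds but the weakest precondition fails.
Answer: invalid


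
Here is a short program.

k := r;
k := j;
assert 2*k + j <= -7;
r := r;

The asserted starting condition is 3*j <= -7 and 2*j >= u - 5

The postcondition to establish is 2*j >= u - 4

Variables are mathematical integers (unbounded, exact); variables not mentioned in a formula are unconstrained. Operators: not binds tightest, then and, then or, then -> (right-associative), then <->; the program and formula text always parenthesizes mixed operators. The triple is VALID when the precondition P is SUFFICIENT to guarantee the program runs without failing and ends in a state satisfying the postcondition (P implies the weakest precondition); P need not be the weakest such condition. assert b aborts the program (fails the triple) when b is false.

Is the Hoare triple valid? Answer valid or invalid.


Working backward. After the program, 2*j >= u - 4 must hold.
Before r := r: 2*j >= u - 4
Before assert 2*k + j <= -7: j + 2*k <= -7 and 2*j >= u - 4
Before k := j: 3*j <= -7 and 2*j >= u - 4
Before k := r: 3*j <= -7 and 2*j >= u - 4
The weakest precondition is 3*j <= -7 and 2*j >= u - 4.
Check whether 3*j <= -7 and 2*j >= u - 5 implies it.
Countermodel: at the initial state j = -3, u = -1, the precondition holds but the weakest precondition fails.
Answer: invalid


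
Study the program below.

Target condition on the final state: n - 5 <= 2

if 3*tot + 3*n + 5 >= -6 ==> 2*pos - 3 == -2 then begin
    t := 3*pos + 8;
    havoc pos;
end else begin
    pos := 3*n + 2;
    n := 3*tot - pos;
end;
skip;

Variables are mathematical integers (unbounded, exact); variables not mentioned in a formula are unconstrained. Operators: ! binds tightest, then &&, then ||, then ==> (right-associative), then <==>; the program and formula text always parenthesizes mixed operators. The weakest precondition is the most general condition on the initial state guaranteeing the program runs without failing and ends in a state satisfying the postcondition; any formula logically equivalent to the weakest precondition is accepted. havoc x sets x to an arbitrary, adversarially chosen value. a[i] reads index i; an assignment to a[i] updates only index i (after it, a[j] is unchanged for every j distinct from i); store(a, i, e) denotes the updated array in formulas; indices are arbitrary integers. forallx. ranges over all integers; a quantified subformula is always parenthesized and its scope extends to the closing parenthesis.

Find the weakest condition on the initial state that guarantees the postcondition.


Working backward. After the program, the postcondition n - 5 <= 2 must hold; in canonical form it is n <= 7.
Before skip: n <= 7
Then branch requires n <= 7; else branch requires 3*tot <= 3*n + 9.
Before the if: ((3*n + 3*tot >= -11 ==> 2*pos == 1) ==> n <= 7) && ((!(3*n + 3*tot >= -11 ==> 2*pos == 1)) ==> 3*tot <= 3*n + 9)
Answer: WP = ((3*n + 3*tot >= -11 ==> 2*pos == 1) ==> n <= 7) && ((!(3*n + 3*tot >= -11 ==> 2*pos == 1)) ==> 3*tot <= 3*n + 9)


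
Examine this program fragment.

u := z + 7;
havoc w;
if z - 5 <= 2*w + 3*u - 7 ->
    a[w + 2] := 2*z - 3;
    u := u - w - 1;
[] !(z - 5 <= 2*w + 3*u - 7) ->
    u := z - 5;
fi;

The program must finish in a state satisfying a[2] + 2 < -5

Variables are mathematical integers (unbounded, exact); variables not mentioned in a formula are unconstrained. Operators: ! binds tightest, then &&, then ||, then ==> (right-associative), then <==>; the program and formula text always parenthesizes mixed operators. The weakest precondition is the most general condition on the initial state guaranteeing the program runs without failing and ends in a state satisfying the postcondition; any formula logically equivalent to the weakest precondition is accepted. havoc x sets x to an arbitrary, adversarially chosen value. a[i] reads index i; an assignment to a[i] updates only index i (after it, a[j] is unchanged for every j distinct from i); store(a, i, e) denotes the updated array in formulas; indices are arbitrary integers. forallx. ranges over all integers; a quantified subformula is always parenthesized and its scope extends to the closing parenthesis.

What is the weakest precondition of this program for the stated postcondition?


Working backward. After the program, the postcondition a[2] + 2 < -5 must hold; in canonical form it is a[2] < -7.
Then branch requires store(a, w + 2, 2*z - 3)[2] < -7; else branch requires a[2] < -7.
Before the if: (z <= 3*u + 2*w - 2 ==> store(a, w + 2, 2*z - 3)[2] < -7) && ((!(z <= 3*u + 2*w - 2)) ==> a[2] < -7)
Before havoc w: forall w_1. ((z <= 3*u + 2*w_1 - 2 ==> store(a, w_1 + 2, 2*z - 3)[2] < -7) && ((!(z <= 3*u + 2*w_1 - 2)) ==> a[2] < -7))
Before u := z + 7: forall w_1. ((2*w_1 + 2*z >= -19 ==> store(a, w_1 + 2, 2*z - 3)[2] < -7) && ((!(2*w_1 + 2*z >= -19)) ==> a[2] < -7))
Answer: WP = forall w_1. ((2*w_1 + 2*z >= -19 ==> store(a, w_1 + 2, 2*z - 3)[2] < -7) && ((!(2*w_1 + 2*z >= -19)) ==> a[2] < -7))


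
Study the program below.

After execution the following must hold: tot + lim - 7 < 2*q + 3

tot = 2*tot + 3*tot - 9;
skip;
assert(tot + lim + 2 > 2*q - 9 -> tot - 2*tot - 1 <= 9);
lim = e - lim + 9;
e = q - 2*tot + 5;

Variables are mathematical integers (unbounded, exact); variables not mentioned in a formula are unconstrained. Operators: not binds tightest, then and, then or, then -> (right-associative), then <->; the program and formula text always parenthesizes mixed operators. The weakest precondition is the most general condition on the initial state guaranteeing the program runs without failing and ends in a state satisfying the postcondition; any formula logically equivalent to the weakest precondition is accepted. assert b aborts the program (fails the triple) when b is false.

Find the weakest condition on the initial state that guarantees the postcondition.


Working backward. After the program, the postcondition tot + lim - 7 < 2*q + 3 must hold; in canonical form it is lim + tot < 2*q + 10.
Before e := q - 2*tot + 5: lim + tot < 2*q + 10
Before lim := e - lim + 9: e + tot < lim + 2*q + 1
Before assert tot + lim + 2 > 2*q - 9 -> tot - 2*tot - 1 <= 9: (lim + tot > 2*q - 11 -> tot >= -10) and e + tot < lim + 2*q + 1
Before skip: (lim + tot > 2*q - 11 -> tot >= -10) and e + tot < lim + 2*q + 1
Before tot := 2*tot + 3*tot - 9: (lim + 5*tot > 2*q - 2 -> 5*tot >= -1) and e + 5*tot < lim + 2*q + 10
Answer: WP = (lim + 5*tot > 2*q - 2 -> 5*tot >= -1) and e + 5*tot < lim + 2*q + 10


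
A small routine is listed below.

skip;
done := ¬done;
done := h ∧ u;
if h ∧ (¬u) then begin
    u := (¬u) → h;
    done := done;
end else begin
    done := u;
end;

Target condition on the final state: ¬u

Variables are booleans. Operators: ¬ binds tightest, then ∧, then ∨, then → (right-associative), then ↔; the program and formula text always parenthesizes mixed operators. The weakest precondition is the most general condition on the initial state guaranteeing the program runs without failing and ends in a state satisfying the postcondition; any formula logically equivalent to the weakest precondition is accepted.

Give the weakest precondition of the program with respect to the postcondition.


Working backward. After the program, ¬u must hold.
Then branch requires ¬((¬u) → h); else branch requires ¬u.
Before the if: ((h ∧ (¬u)) → (¬((¬u) → h))) ∧ ((¬(h ∧ (¬u))) → (¬u))
Before done := h ∧ u: ((h ∧ (¬u)) → (¬((¬u) → h))) ∧ ((¬(h ∧ (¬u))) → (¬u))
Before done := ¬done: ((h ∧ (¬u)) → (¬((¬u) → h))) ∧ ((¬(h ∧ (¬u))) → (¬u))
Before skip: ((h ∧ (¬u)) → (¬((¬u) → h))) ∧ ((¬(h ∧ (¬u))) → (¬u))
Answer: WP = ((h ∧ (¬u)) → (¬((¬u) → h))) ∧ ((¬(h ∧ (¬u))) → (¬u))


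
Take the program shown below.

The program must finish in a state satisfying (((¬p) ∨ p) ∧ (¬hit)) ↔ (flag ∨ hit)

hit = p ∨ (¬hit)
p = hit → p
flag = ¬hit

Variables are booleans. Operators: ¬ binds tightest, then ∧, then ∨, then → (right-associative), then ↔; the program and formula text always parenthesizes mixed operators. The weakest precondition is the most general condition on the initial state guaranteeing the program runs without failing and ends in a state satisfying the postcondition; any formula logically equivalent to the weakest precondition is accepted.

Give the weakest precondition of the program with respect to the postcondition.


Working backward. After the program, the postcondition (((¬p) ∨ p) ∧ (¬hit)) ↔ (flag ∨ hit) must hold; in canonical form it is (¬hit) ↔ (flag ∨ hit).
Before flag := ¬hit: ¬hit
Before p := hit → p: ¬hit
Before hit := p ∨ (¬hit): ¬(p ∨ (¬hit))
Answer: WP = ¬(p ∨ (¬hit))


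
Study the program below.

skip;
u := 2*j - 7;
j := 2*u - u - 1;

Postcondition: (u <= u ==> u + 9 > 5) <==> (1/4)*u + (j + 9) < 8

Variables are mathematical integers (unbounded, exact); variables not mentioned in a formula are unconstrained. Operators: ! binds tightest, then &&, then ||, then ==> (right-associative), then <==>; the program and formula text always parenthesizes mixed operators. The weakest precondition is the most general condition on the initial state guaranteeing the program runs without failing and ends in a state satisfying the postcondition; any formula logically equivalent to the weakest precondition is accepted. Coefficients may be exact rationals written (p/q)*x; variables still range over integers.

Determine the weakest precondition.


Working backward. After the program, the postcondition (u <= u ==> u + 9 > 5) <==> (1/4)*u + (j + 9) < 8 must hold; in canonical form it is u > -4 <==> j + (1/4)*u < -1.
Before j := 2*u - u - 1: u > -4 <==> (5/4)*u < 0
Before u := 2*j - 7: 2*j > 3 <==> (5/2)*j < 35/4
Before skip: 2*j > 3 <==> (5/2)*j < 35/4
Answer: WP = 2*j > 3 <==> (5/2)*j < 35/4


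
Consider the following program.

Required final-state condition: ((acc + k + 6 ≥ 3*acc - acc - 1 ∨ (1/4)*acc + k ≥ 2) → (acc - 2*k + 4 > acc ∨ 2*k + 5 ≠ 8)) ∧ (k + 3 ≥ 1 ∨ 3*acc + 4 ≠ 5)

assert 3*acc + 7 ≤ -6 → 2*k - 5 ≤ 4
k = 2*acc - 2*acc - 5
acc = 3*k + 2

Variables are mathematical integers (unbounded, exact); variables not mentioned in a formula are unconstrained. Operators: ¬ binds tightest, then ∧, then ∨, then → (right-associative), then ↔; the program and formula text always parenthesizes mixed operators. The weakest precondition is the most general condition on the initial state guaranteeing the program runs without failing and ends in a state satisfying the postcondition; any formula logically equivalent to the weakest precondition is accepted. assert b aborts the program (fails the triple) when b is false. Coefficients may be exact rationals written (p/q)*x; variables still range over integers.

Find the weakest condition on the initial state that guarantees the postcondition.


Working backward. After the program, the postcondition ((acc + k + 6 ≥ 3*acc - acc - 1 ∨ (1/4)*acc + k ≥ 2) → (acc - 2*k + 4 > acc ∨ 2*k + 5 ≠ 8)) ∧ (k + 3 ≥ 1 ∨ 3*acc + 4 ≠ 5) must hold; in canonical form it is ((k ≥ acc - 7 ∨ (1/4)*acc + k ≥ 2) → (2*k < 4 ∨ 2*k ≠ 3)) ∧ (k ≥ -2 ∨ 3*acc ≠ 1).
Before acc := 3*k + 2: ((2*k ≤ 5 ∨ (7/4)*k ≥ 3/2) → (2*k < 4 ∨ 2*k ≠ 3)) ∧ (k ≥ -2 ∨ 9*k ≠ -5)
Before k := 2*acc - 2*acc - 5: true
Before assert 3*acc + 7 ≤ -6 → 2*k - 5 ≤ 4: 3*acc ≤ -13 → 2*k ≤ 9
Answer: WP = 3*acc ≤ -13 → 2*k ≤ 9


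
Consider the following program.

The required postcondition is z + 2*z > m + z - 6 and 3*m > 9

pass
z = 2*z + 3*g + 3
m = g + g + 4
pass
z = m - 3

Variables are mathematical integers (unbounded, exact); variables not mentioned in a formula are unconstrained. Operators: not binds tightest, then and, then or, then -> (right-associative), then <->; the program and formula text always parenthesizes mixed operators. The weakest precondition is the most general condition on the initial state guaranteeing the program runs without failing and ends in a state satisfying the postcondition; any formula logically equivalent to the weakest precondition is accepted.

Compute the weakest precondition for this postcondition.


Working backward. After the program, the postcondition z + 2*z > m + z - 6 and 3*m > 9 must hold; in canonical form it is 2*z > m - 6 and 3*m > 9.
Before z := m - 3: m > 0 and 3*m > 9
Before skip: m > 0 and 3*m > 9
Before m := g + g + 4: 2*g > -4 and 6*g > -3
Before z := 2*z + 3*g + 3: 2*g > -4 and 6*g > -3
Before skip: 2*g > -4 and 6*g > -3
Answer: WP = 2*g > -4 and 6*g > -3


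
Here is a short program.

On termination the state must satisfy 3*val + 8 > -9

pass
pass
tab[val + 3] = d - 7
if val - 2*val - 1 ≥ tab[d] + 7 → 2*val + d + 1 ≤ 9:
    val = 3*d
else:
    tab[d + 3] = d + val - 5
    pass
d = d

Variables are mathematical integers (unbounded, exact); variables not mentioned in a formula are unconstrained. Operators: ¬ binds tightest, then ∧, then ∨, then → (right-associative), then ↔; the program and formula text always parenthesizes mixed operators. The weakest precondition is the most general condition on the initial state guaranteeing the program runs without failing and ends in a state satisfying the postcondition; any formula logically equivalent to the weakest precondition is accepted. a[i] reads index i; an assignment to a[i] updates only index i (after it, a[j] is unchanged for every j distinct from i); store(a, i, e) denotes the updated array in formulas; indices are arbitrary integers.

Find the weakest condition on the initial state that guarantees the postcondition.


Working backward. After the program, the postcondition 3*val + 8 > -9 must hold; in canonical form it is 3*val > -17.
Before d := d: 3*val > -17
Then branch requires 9*d > -17; else branch requires 3*val > -17.
Before the if: ((tab[d] + val ≤ -8 → d + 2*val ≤ 8) → 9*d > -17) ∧ ((¬(tab[d] + val ≤ -8 → d + 2*val ≤ 8)) → 3*val > -17)
Before tab[val + 3] := d - 7: ((store(tab, val + 3, d - 7)[d] + val ≤ -8 → d + 2*val ≤ 8) → 9*d > -17) ∧ ((¬(store(tab, val + 3, d - 7)[d] + val ≤ -8 → d + 2*val ≤ 8)) → 3*val > -17)
Before skip: ((store(tab, val + 3, d - 7)[d] + val ≤ -8 → d + 2*val ≤ 8) → 9*d > -17) ∧ ((¬(store(tab, val + 3, d - 7)[d] + val ≤ -8 → d + 2*val ≤ 8)) → 3*val > -17)
Before skip: ((store(tab, val + 3, d - 7)[d] + val ≤ -8 → d + 2*val ≤ 8) → 9*d > -17) ∧ ((¬(store(tab, val + 3, d - 7)[d] + val ≤ -8 → d + 2*val ≤ 8)) → 3*val > -17)
Answer: WP = ((store(tab, val + 3, d - 7)[d] + val ≤ -8 → d + 2*val ≤ 8) → 9*d > -17) ∧ ((¬(store(tab, val + 3, d - 7)[d] + val ≤ -8 → d + 2*val ≤ 8)) → 3*val > -17)
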